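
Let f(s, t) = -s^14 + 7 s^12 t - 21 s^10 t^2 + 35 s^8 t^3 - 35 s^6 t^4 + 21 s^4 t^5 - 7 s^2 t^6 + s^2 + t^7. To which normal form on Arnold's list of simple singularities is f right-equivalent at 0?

The Hessian of f at 0 has rank 1. Corank 1: A-series; mu = 6 gives A_6.

A6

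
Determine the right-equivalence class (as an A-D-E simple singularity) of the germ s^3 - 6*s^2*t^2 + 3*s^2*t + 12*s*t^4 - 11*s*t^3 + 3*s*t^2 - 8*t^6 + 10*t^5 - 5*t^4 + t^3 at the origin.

E7

The Hessian of f at 0 has rank 0. Corank 2; j^3 = (s + t)^3 is a perfect cube, so E-series; the 4-jet and mu = 7 give E_7.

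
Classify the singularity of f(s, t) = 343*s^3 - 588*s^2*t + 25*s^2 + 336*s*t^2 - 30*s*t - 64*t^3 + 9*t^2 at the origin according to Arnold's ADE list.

The Hessian of f at 0 is [[50, -30], [-30, 18]] with rank 1, so corank 1. A Groebner basis of the Jacobian ideal J(f) in C{s,t} is {t^2, s - 3*t/5}; counting standard monomials gives mu = 2. Corank 1: A-series; mu = 2 gives A_2.

A_{2}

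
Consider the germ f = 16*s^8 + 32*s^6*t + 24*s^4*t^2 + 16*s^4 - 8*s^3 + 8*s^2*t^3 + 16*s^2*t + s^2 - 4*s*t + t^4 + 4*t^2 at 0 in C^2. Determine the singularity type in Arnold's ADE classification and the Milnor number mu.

The Hessian of f at 0 is [[2, -4], [-4, 8]] with rank 1, so corank 1. A Groebner basis of the Jacobian ideal J(f) in C{s,t} is {s^2 - s/4 + t/2, s*t - s/8 + t/4, -s/16 + t^2 + t/8}; counting standard monomials gives mu = 3. Corank 1: A-series; mu = 3 gives A_3.

Type A_3, Milnor number mu = 3.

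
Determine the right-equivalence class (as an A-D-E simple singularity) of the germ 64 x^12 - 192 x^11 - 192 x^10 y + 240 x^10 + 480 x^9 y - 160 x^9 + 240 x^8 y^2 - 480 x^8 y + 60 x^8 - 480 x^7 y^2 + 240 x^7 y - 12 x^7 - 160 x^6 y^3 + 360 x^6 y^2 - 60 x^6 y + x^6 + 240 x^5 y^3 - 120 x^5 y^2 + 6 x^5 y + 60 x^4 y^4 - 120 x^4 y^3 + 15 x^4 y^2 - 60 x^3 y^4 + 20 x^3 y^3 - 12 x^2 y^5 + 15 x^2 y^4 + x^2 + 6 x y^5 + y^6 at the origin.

A_5

The Hessian of f at 0 has rank 1. Corank 1: A-series; mu = 5 gives A_5.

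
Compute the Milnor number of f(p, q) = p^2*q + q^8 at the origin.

9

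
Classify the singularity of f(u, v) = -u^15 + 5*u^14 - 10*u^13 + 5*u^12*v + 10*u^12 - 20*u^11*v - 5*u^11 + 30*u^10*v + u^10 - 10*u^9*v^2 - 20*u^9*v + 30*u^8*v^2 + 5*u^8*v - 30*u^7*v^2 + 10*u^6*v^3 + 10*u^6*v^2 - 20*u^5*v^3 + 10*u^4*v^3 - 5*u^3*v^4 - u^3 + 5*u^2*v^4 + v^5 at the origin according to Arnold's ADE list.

E_8

The Hessian of f at 0 is [[0, 0], [0, 0]] with rank 0, so corank 2. A Groebner basis of the Jacobian ideal J(f) in C{u,v} is {v^4, u^2}; counting standard monomials gives mu = 8. Corank 2; j^3 = -u^3 is a perfect cube, so E-series; the 5-jet and mu = 8 give E_8.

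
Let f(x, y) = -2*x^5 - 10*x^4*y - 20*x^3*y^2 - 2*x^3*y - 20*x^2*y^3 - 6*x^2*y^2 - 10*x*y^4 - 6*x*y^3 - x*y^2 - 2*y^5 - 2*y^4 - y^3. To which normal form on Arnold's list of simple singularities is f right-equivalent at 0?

The Hessian of f at 0 has rank 0. Corank 2; j^3 = -y^2*(x + y) has shape L^2 M (L != M), so D-series; mu = 6 gives D_6.

D_6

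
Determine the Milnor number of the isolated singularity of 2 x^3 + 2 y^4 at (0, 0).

The Hessian of f at 0 has rank 0. Corank 2; j^3 = 2*x^3 is a perfect cube, so E-series; the 4-jet and mu = 6 give E_6.

6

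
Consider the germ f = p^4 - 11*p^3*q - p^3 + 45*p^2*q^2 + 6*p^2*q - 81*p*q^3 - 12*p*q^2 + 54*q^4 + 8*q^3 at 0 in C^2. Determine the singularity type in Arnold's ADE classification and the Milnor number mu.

The Hessian of f at 0 has rank 0. Corank 2; j^3 = -(p - 2*q)^3 is a perfect cube, so E-series; the 4-jet and mu = 7 give E_7.

Type E_7, Milnor number mu = 7.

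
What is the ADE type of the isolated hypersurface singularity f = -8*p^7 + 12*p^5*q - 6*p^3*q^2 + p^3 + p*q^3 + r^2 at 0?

E7

The Hessian of f at 0 is [[0, 0, 0], [0, 0, 0], [0, 0, 2]] with rank 1, so corank 2. A Groebner basis of the Jacobian ideal J(f) in C{p,q,r} is {p^3, p*q^2, 3*p^2 + q^3, r}; counting standard monomials gives mu = 7. Corank 2; j^3 = p^3 is a perfect cube, so E-series; the 4-jet and mu = 7 give E_7.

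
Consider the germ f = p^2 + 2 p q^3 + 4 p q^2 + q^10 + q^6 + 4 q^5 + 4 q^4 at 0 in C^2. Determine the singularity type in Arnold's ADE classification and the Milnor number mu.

The Hessian of f at 0 is [[2, 0], [0, 0]] with rank 1, so corank 1. A Groebner basis of the Jacobian ideal J(f) in C{p,q} is {p^4 + 8*p^3/3 + 32*p^2*q - 320*p^2/3 - 896*p*q^2/3 + 512*p*q/3 - 1024*p/3 - 2048*q^2/3, p^3*q - 2*p^3 - 16*p^2*q + 48*p^2 + 128*p*q^2 - 64*p*q + 128*p + 256*q^2, p^3/6 + p^2*q^2 - 2*p^2*q + 16*p^2/3 + 40*p*q^2/3 - 16*p*q/3 + 32*p/3 + 64*q^2/3, p + q^3 + 2*q^2}; counting standard monomials gives mu = 9. Corank 1: A-series; mu = 9 gives A_9.

Type A9, Milnor number mu = 9.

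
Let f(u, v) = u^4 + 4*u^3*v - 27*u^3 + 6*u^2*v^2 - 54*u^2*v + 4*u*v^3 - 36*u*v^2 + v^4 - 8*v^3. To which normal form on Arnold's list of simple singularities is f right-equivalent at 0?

The Hessian of f at 0 has rank 0. Corank 2; j^3 = -(3*u + 2*v)^3 is a perfect cube, so E-series; the 4-jet and mu = 6 give E_6.

E6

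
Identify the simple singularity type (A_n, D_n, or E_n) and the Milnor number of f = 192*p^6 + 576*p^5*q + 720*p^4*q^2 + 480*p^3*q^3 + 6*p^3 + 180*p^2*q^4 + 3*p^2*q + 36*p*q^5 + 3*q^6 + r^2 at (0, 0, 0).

Type D_7, Milnor number mu = 7.

The Hessian of f at 0 has rank 1. Corank 2; j^3 = 3*p^2*(2*p + q) has shape L^2 M (L != M), so D-series; mu = 7 gives D_7.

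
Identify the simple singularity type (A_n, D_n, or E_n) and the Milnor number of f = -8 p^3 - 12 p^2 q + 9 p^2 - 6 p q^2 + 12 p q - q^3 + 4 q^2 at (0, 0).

The Hessian of f at 0 has rank 1. Corank 1: A-series; mu = 2 gives A_2.

Type A_2, Milnor number mu = 2.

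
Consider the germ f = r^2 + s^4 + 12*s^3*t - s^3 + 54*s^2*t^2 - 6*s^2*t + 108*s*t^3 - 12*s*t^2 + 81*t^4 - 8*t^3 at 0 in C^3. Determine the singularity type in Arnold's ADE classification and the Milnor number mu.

Type E6, Milnor number mu = 6.

The Hessian of f at 0 has rank 1. Corank 2; j^3 = -(s + 2*t)^3 is a perfect cube, so E-series; the 4-jet and mu = 6 give E_6.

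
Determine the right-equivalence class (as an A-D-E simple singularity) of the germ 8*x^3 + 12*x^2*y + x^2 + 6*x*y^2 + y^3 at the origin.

The Hessian of f at 0 is [[2, 0], [0, 0]] with rank 1, so corank 1. A Groebner basis of the Jacobian ideal J(f) in C{x,y} is {y^2, x}; counting standard monomials gives mu = 2. Corank 1: A-series; mu = 2 gives A_2.

A_{2}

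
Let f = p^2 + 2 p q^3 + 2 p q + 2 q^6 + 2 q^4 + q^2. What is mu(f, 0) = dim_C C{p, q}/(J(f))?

5

The Hessian of f at 0 is [[2, 2], [2, 2]] with rank 1, so corank 1. A Groebner basis of the Jacobian ideal J(f) in C{p,q} is {p*q^2 - p - q, p + q^3 + q, p^2 + 2*p*q + q^2}; counting standard monomials gives mu = 5. Corank 1: A-series; mu = 5 gives A_5.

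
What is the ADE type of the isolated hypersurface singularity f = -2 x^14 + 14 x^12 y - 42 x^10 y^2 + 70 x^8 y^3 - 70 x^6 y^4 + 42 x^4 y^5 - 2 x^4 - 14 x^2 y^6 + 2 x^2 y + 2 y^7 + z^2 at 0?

The Hessian of f at 0 is [[0, 0, 0], [0, 0, 0], [0, 0, 2]] with rank 1, so corank 2. A Groebner basis of the Jacobian ideal J(f) in C{x,y,z} is {x^2/7 + y^6, x^3, x*y, z}; counting standard monomials gives mu = 8. Corank 2; j^3 = 2*x^2*y has shape L^2 M (L != M), so D-series; mu = 8 gives D_8.

D_{8}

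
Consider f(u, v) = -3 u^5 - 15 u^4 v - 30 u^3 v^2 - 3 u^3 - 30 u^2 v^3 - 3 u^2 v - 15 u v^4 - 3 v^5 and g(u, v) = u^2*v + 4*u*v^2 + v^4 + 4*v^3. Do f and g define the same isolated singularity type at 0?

No.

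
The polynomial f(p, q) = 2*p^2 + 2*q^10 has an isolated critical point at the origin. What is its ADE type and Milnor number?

Type A_9, Milnor number mu = 9.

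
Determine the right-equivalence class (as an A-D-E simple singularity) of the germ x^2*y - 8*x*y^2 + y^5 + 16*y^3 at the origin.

D6

The Hessian of f at 0 has rank 0. Corank 2; j^3 = y*(x - 4*y)^2 has shape L^2 M (L != M), so D-series; mu = 6 gives D_6.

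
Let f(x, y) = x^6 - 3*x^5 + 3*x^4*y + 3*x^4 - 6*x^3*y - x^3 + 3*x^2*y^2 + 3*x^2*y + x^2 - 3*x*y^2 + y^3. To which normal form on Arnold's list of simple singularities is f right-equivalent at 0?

The Hessian of f at 0 is [[2, 0], [0, 0]] with rank 1, so corank 1. A Groebner basis of the Jacobian ideal J(f) in C{x,y} is {y^2, x}; counting standard monomials gives mu = 2. Corank 1: A-series; mu = 2 gives A_2.

A_2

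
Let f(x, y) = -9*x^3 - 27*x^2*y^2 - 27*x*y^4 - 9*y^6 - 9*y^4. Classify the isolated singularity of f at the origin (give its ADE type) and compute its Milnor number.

Type E6, Milnor number mu = 6.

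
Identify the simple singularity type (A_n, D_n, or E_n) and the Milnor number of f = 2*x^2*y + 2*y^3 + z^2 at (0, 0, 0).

The Hessian of f at 0 is [[0, 0, 0], [0, 0, 0], [0, 0, 2]] with rank 1, so corank 2. A Groebner basis of the Jacobian ideal J(f) in C{x,y,z} is {y^3, x^2 + 3*y^2, x*y, z}; counting standard monomials gives mu = 4. Corank 2; j^3 = 2*y*(x^2 + y^2) splits into three distinct lines over C (the quadratic factor has nonzero discriminant), so D_4.

Type D_4, Milnor number mu = 4.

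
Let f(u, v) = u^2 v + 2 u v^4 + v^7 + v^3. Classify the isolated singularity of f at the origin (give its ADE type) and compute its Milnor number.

Type D_{4}, Milnor number mu = 4.

The Hessian of f at 0 is [[0, 0], [0, 0]] with rank 0, so corank 2. A Groebner basis of the Jacobian ideal J(f) in C{u,v} is {v^3, u^2 + 3*v^2, u*v}; counting standard monomials gives mu = 4. Corank 2; j^3 = v*(u^2 + v^2) splits into three distinct lines over C (the quadratic factor has nonzero discriminant), so D_4.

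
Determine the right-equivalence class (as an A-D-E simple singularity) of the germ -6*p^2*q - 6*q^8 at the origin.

The Hessian of f at 0 has rank 0. Corank 2; j^3 = -6*p^2*q has shape L^2 M (L != M), so D-series; mu = 9 gives D_9.

D_{9}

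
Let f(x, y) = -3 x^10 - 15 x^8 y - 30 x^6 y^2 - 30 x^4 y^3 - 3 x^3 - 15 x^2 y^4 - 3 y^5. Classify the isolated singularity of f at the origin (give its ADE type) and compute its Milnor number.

Type E8, Milnor number mu = 8.

The Hessian of f at 0 has rank 0. Corank 2; j^3 = -3*x^3 is a perfect cube, so E-series; the 5-jet and mu = 8 give E_8.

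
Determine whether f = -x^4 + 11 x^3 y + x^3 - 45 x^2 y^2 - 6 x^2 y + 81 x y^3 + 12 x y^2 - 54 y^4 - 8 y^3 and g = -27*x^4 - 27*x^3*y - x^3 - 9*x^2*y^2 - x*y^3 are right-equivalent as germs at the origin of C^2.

The Hessian of f at 0 is [[0, 0], [0, 0]] with rank 0, so corank 2. A Groebner basis of the Jacobian ideal J(f) in C{x,y} is {3*x^2 - 12*x*y + y^4 + y^3 + 12*y^2, x^3 - 30*x^2 + 120*x*y - 18*y^3 - 120*y^2, x^2*y - 9*x^2 + 36*x*y - 7*y^3 - 36*y^2, -2*x^2 + x*y^2 + 8*x*y - 8*y^3/3 - 8*y^2}; counting standard monomials gives mu = 7. Corank 2; j^3 = (x - 2*y)^3 is a perfect cube, so E-series; the 4-jet and mu = 7 give E_7. The Hessian of g at 0 is [[0, 0], [0, 0]] with rank 0, so corank 2. A Groebner basis of the Jacobian ideal J(g) in C{x,y} is {x^2/3 + y^4 + y^3/9, x^3, x^2*y - x^2/9 - y^3/27, 2*x^2/3 + x*y^2 + 2*y^3/9}; counting standard monomials gives mu = 7. Corank 2; j^3 = -x^3 is a perfect cube, so E-series; the 4-jet and mu = 7 give E_7. Both have type E_7, hence right-equivalent.

Yes.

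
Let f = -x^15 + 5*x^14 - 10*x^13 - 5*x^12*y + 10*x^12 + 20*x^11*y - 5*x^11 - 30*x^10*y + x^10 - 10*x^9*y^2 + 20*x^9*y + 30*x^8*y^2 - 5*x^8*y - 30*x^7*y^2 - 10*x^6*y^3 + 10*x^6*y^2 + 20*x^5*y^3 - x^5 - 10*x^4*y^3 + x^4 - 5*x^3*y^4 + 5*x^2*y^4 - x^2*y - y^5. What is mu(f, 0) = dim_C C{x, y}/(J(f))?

The Hessian of f at 0 has rank 0. Corank 2; j^3 = -x^2*y has shape L^2 M (L != M), so D-series; mu = 6 gives D_6.

6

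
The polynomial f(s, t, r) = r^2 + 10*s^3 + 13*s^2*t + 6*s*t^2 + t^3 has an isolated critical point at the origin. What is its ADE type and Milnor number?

The Hessian of f at 0 has rank 1. Corank 2; j^3 = (2*s + t)*(5*s^2 + 4*s*t + t^2) splits into three distinct lines over C (the quadratic factor has nonzero discriminant), so D_4.

Type D_4, Milnor number mu = 4.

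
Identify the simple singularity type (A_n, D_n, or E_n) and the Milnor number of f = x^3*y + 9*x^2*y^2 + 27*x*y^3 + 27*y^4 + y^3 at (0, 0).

Type E_7, Milnor number mu = 7.

The Hessian of f at 0 has rank 0. Corank 2; j^3 = y^3 is a perfect cube, so E-series; the 4-jet and mu = 7 give E_7.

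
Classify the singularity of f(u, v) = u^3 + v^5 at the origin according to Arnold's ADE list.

E_{8}

The Hessian of f at 0 is [[0, 0], [0, 0]] with rank 0, so corank 2. A Groebner basis of the Jacobian ideal J(f) in C{u,v} is {v^4, u^2}; counting standard monomials gives mu = 8. Corank 2; j^3 = u^3 is a perfect cube, so E-series; the 5-jet and mu = 8 give E_8.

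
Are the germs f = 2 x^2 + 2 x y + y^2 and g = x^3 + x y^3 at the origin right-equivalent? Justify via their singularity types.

No.

The Hessian of f at 0 is [[4, 2], [2, 2]] with rank 2, so corank 0. A Groebner basis of the Jacobian ideal J(f) in C{x,y} is {x, y}; counting standard monomials gives mu = 1. Corank 0: nondegenerate Morse point, so A_1. The Hessian of g at 0 is [[0, 0], [0, 0]] with rank 0, so corank 2. A Groebner basis of the Jacobian ideal J(g) in C{x,y} is {x^3, x*y^2, 3*x^2 + y^3}; counting standard monomials gives mu = 7. Corank 2; j^3 = x^3 is a perfect cube, so E-series; the 4-jet and mu = 7 give E_7. f is A_1 but g is E_7, hence not right-equivalent.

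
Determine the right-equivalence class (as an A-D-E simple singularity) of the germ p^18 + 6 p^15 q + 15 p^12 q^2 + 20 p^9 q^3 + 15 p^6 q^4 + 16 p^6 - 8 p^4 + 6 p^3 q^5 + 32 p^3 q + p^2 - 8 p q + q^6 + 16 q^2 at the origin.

The Hessian of f at 0 has rank 1. Corank 1: A-series; mu = 5 gives A_5.

A_5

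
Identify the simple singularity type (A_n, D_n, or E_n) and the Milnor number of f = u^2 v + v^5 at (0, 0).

Type D6, Milnor number mu = 6.

The Hessian of f at 0 has rank 0. Corank 2; j^3 = u^2*v has shape L^2 M (L != M), so D-series; mu = 6 gives D_6.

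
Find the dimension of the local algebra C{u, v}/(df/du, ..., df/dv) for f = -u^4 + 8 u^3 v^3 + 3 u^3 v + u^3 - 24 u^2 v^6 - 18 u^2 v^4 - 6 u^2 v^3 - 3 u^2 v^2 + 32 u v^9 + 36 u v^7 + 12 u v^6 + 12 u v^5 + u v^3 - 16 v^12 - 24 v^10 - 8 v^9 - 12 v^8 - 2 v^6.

The Hessian of f at 0 has rank 0. Corank 2; j^3 = u^3 is a perfect cube, so E-series; the 4-jet and mu = 7 give E_7.

7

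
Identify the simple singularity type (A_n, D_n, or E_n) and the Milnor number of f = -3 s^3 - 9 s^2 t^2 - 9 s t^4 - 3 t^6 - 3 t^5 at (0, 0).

The Hessian of f at 0 is [[0, 0], [0, 0]] with rank 0, so corank 2. A Groebner basis of the Jacobian ideal J(f) in C{s,t} is {t^4, s^3, s^2/2 + s*t^2}; counting standard monomials gives mu = 8. Corank 2; j^3 = -3*s^3 is a perfect cube, so E-series; the 5-jet and mu = 8 give E_8.

Type E_8, Milnor number mu = 8.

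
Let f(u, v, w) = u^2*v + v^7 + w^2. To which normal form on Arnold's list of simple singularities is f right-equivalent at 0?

The Hessian of f at 0 has rank 1. Corank 2; j^3 = u^2*v has shape L^2 M (L != M), so D-series; mu = 8 gives D_8.

D_8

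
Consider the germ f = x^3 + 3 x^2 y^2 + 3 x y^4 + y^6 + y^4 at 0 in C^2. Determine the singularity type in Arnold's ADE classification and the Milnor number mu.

The Hessian of f at 0 has rank 0. Corank 2; j^3 = x^3 is a perfect cube, so E-series; the 4-jet and mu = 6 give E_6.

Type E6, Milnor number mu = 6.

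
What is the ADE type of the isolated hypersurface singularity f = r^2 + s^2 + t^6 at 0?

The Hessian of f at 0 is [[2, 0, 0], [0, 0, 0], [0, 0, 2]] with rank 2, so corank 1. A Groebner basis of the Jacobian ideal J(f) in C{s,t,r} is {t^5, s, r}; counting standard monomials gives mu = 5. Corank 1: A-series; mu = 5 gives A_5.

A_{5}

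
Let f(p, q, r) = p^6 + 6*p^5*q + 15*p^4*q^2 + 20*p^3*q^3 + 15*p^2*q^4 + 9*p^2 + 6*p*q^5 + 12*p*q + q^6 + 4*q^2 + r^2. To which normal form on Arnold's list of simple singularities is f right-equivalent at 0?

A5

The Hessian of f at 0 is [[18, 12, 0], [12, 8, 0], [0, 0, 2]] with rank 2, so corank 1. A Groebner basis of the Jacobian ideal J(f) in C{p,q,r} is {q^5, p + 2*q/3, r}; counting standard monomials gives mu = 5. Corank 1: A-series; mu = 5 gives A_5.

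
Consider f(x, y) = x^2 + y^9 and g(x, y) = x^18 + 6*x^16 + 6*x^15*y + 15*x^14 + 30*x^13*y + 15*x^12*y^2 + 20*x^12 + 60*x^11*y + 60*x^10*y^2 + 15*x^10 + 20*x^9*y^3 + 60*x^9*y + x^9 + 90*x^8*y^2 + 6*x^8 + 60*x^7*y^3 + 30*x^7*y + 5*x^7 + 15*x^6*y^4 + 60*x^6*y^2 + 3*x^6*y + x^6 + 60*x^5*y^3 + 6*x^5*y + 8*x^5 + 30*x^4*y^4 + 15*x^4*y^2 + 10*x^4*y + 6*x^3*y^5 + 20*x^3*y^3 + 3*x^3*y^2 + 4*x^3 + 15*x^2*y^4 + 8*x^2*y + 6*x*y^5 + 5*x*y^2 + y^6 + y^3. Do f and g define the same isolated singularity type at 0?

No.

The Hessian of f at 0 has rank 1. Corank 1: A-series; mu = 8 gives A_8. The Hessian of g at 0 has rank 0. Corank 2; j^3 = (x + y)*(2*x + y)^2 has shape L^2 M (L != M), so D-series; mu = 7 gives D_7. f is A_8 but g is D_7, hence not right-equivalent.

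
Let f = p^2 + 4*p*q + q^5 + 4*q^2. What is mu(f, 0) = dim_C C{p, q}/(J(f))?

The Hessian of f at 0 has rank 1. Corank 1: A-series; mu = 4 gives A_4.

4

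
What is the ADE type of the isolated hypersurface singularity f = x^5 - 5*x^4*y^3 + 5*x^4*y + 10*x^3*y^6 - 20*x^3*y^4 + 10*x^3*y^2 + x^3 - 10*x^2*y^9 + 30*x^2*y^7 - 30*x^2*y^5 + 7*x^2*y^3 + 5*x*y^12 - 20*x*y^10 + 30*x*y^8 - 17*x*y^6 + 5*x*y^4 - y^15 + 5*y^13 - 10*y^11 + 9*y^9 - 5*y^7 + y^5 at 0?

E_{8}

The Hessian of f at 0 has rank 0. Corank 2; j^3 = x^3 is a perfect cube, so E-series; the 5-jet and mu = 8 give E_8.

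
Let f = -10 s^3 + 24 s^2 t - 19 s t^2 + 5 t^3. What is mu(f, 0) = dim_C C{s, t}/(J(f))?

4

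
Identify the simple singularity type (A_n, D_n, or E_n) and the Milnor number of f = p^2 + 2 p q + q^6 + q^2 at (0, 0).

The Hessian of f at 0 has rank 1. Corank 1: A-series; mu = 5 gives A_5.

Type A5, Milnor number mu = 5.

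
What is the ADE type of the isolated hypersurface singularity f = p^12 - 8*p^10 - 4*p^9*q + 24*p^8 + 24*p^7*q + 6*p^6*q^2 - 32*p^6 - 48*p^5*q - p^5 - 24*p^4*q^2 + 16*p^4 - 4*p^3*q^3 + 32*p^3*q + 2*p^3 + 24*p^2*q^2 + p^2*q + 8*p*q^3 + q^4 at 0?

The Hessian of f at 0 has rank 0. Corank 2; j^3 = p^2*(2*p + q) has shape L^2 M (L != M), so D-series; mu = 5 gives D_5.

D_5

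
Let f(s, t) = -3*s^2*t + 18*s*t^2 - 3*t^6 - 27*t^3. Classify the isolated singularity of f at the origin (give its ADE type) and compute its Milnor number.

Type D7, Milnor number mu = 7.

The Hessian of f at 0 is [[0, 0], [0, 0]] with rank 0, so corank 2. A Groebner basis of the Jacobian ideal J(f) in C{s,t} is {s^2/6 + t^5 - 3*t^2/2, s^3 - 27*t^3, s*t - 3*t^2}; counting standard monomials gives mu = 7. Corank 2; j^3 = -3*t*(s - 3*t)^2 has shape L^2 M (L != M), so D-series; mu = 7 gives D_7.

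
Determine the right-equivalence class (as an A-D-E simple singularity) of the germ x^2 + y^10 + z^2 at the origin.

A_{9}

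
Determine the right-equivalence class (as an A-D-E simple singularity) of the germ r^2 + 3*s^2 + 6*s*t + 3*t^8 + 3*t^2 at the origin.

The Hessian of f at 0 is [[6, 6, 0], [6, 6, 0], [0, 0, 2]] with rank 2, so corank 1. A Groebner basis of the Jacobian ideal J(f) in C{s,t,r} is {t^7, s + t, r}; counting standard monomials gives mu = 7. Corank 1: A-series; mu = 7 gives A_7.

A_{7}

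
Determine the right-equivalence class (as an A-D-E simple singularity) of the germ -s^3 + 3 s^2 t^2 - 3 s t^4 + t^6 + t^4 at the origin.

The Hessian of f at 0 has rank 0. Corank 2; j^3 = -s^3 is a perfect cube, so E-series; the 4-jet and mu = 6 give E_6.

E6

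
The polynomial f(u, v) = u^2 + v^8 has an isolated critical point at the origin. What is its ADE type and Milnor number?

Type A7, Milnor number mu = 7.

The Hessian of f at 0 is [[2, 0], [0, 0]] with rank 1, so corank 1. A Groebner basis of the Jacobian ideal J(f) in C{u,v} is {v^7, u}; counting standard monomials gives mu = 7. Corank 1: A-series; mu = 7 gives A_7.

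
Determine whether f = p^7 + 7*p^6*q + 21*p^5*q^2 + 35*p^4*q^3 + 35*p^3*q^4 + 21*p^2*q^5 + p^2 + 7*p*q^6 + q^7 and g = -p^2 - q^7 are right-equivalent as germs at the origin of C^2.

Yes.

The Hessian of f at 0 has rank 1. Corank 1: A-series; mu = 6 gives A_6. The Hessian of g at 0 has rank 1. Corank 1: A-series; mu = 6 gives A_6. Both have type A_6, hence right-equivalent.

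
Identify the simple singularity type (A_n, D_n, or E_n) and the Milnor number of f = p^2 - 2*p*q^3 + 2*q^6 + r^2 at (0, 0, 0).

Type A5, Milnor number mu = 5.

The Hessian of f at 0 is [[2, 0, 0], [0, 0, 0], [0, 0, 2]] with rank 2, so corank 1. A Groebner basis of the Jacobian ideal J(f) in C{p,q,r} is {p*q^2, -p + q^3, p^2, r}; counting standard monomials gives mu = 5. Corank 1: A-series; mu = 5 gives A_5.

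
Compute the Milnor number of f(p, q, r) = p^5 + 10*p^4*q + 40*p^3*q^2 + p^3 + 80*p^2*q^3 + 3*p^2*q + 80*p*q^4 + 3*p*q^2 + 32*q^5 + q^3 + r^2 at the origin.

The Hessian of f at 0 has rank 1. Corank 2; j^3 = (p + q)^3 is a perfect cube, so E-series; the 5-jet and mu = 8 give E_8.

8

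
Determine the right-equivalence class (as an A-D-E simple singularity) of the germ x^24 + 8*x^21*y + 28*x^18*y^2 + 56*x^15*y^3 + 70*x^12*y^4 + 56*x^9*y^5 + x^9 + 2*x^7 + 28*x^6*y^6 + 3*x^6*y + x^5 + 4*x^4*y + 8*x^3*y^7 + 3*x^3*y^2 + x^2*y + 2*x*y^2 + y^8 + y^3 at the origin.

The Hessian of f at 0 has rank 0. Corank 2; j^3 = y*(x + y)^2 has shape L^2 M (L != M), so D-series; mu = 9 gives D_9.

D_{9}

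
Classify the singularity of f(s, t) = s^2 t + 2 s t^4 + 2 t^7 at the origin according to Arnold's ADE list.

D_8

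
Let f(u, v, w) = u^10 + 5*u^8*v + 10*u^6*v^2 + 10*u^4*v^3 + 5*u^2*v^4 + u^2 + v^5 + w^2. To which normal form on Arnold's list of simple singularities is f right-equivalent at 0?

The Hessian of f at 0 is [[2, 0, 0], [0, 0, 0], [0, 0, 2]] with rank 2, so corank 1. A Groebner basis of the Jacobian ideal J(f) in C{u,v,w} is {v^4, u, w}; counting standard monomials gives mu = 4. Corank 1: A-series; mu = 4 gives A_4.

A4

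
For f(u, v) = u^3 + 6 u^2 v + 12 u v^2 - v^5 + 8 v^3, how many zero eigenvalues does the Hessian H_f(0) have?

Hessian at 0 has rank 0.

2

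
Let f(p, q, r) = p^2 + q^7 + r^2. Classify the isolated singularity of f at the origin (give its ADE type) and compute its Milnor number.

Type A6, Milnor number mu = 6.

The Hessian of f at 0 has rank 2. Corank 1: A-series; mu = 6 gives A_6.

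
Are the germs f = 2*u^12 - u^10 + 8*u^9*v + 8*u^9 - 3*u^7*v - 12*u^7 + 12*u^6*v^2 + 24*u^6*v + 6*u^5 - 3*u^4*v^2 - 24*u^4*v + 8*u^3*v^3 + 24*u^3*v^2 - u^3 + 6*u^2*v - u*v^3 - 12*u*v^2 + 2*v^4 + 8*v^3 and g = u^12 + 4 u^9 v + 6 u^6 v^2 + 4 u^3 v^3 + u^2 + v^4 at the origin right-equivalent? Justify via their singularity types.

The Hessian of f at 0 is [[0, 0], [0, 0]] with rank 0, so corank 2. A Groebner basis of the Jacobian ideal J(f) in C{u,v} is {u^3 - 6*u^2*v - 48*u^2 + 192*u*v - 192*v^2, 6*u^2 + u*v^2 - 24*u*v + 24*v^2, 3*u^2 - 12*u*v + v^3 + 12*v^2}; counting standard monomials gives mu = 7. Corank 2; j^3 = -(u - 2*v)^3 is a perfect cube, so E-series; the 4-jet and mu = 7 give E_7. The Hessian of g at 0 is [[2, 0], [0, 0]] with rank 1, so corank 1. A Groebner basis of the Jacobian ideal J(g) in C{u,v} is {v^3, u}; counting standard monomials gives mu = 3. Corank 1: A-series; mu = 3 gives A_3. f is E_7 but g is A_3, hence not right-equivalent.

No.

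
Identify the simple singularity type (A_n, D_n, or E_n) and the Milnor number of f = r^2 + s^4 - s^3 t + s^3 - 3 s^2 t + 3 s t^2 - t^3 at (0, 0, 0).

Type E_{7}, Milnor number mu = 7.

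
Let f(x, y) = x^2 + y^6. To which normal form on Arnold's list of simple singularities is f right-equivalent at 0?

A_{5}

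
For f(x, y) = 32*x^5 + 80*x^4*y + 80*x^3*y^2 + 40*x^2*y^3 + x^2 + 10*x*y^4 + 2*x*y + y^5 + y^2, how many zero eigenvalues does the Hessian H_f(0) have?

1

The Hessian at 0 is [[2, 2], [2, 2]] of rank 1; hence corank 1.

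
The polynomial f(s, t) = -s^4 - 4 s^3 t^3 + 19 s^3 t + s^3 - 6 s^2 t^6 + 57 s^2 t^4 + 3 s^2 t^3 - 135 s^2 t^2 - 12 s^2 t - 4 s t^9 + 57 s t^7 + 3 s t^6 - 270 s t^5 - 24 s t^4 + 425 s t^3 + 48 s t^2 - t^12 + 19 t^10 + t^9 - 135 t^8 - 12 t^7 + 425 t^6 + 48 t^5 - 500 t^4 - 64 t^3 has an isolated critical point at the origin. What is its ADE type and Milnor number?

Type E7, Milnor number mu = 7.

The Hessian of f at 0 is [[0, 0], [0, 0]] with rank 0, so corank 2. A Groebner basis of the Jacobian ideal J(f) in C{s,t} is {3*s^2 - 24*s*t + t^4 + t^3 + 48*t^2, s^3 - 108*s^2 + 864*s*t - 100*t^3 - 1728*t^2, s^2*t - 17*s^2 + 136*s*t - 65*t^3/3 - 272*t^2, -2*s^2 + s*t^2 + 16*s*t - 14*t^3/3 - 32*t^2}; counting standard monomials gives mu = 7. Corank 2; j^3 = (s - 4*t)^3 is a perfect cube, so E-series; the 4-jet and mu = 7 give E_7.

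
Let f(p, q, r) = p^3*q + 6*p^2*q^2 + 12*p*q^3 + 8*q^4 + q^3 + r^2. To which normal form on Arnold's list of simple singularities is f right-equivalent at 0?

E_7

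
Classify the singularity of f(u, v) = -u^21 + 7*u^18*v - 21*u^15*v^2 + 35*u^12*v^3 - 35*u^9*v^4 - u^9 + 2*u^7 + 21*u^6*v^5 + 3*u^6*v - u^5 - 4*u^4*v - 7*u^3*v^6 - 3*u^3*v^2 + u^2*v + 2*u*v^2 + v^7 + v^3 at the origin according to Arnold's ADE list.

D8

The Hessian of f at 0 is [[0, 0], [0, 0]] with rank 0, so corank 2. A Groebner basis of the Jacobian ideal J(f) in C{u,v} is {u^2/3 + u*v^3 - u*v/3 - 2*v^2/3, -u^2/2 + v^4 + v^2/2, u^3 - 3*u*v^2 - 2*v^3, u^2*v + 2*u*v^2 + v^3}; counting standard monomials gives mu = 8. Corank 2; j^3 = v*(u + v)^2 has shape L^2 M (L != M), so D-series; mu = 8 gives D_8.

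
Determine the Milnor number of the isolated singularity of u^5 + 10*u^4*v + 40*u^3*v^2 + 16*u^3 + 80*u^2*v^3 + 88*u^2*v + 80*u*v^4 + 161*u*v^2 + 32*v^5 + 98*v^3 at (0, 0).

6

The Hessian of f at 0 has rank 0. Corank 2; j^3 = (u + 2*v)*(4*u + 7*v)^2 has shape L^2 M (L != M), so D-series; mu = 6 gives D_6.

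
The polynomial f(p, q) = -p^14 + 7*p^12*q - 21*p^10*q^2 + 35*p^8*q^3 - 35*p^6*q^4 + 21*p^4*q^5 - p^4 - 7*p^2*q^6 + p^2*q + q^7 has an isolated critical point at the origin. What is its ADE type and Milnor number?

The Hessian of f at 0 is [[0, 0], [0, 0]] with rank 0, so corank 2. A Groebner basis of the Jacobian ideal J(f) in C{p,q} is {p^2/7 + q^6, p^3, p*q}; counting standard monomials gives mu = 8. Corank 2; j^3 = p^2*q has shape L^2 M (L != M), so D-series; mu = 8 gives D_8.

Type D_8, Milnor number mu = 8.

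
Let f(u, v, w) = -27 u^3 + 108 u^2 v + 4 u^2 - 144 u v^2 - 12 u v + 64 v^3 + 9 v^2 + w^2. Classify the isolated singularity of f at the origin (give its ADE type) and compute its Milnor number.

The Hessian of f at 0 has rank 2. Corank 1: A-series; mu = 2 gives A_2.

Type A_2, Milnor number mu = 2.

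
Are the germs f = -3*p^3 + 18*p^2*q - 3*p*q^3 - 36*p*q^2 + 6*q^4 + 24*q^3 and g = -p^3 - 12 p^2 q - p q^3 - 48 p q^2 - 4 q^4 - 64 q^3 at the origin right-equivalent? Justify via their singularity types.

Yes.

The Hessian of f at 0 has rank 0. Corank 2; j^3 = -3*(p - 2*q)^3 is a perfect cube, so E-series; the 4-jet and mu = 7 give E_7. The Hessian of g at 0 has rank 0. Corank 2; j^3 = -(p + 4*q)^3 is a perfect cube, so E-series; the 4-jet and mu = 7 give E_7. Both have type E_7, hence right-equivalent.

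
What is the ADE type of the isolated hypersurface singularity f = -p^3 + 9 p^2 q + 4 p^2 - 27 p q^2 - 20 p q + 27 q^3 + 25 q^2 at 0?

The Hessian of f at 0 is [[8, -20], [-20, 50]] with rank 1, so corank 1. A Groebner basis of the Jacobian ideal J(f) in C{p,q} is {q^2, p - 5*q/2}; counting standard monomials gives mu = 2. Corank 1: A-series; mu = 2 gives A_2.

A2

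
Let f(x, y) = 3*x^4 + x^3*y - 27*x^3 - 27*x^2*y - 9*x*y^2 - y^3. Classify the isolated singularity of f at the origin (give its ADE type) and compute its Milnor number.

Type E_{7}, Milnor number mu = 7.

The Hessian of f at 0 has rank 0. Corank 2; j^3 = -(3*x + y)^3 is a perfect cube, so E-series; the 4-jet and mu = 7 give E_7.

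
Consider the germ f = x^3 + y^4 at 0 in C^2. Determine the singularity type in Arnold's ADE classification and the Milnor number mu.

The Hessian of f at 0 has rank 0. Corank 2; j^3 = x^3 is a perfect cube, so E-series; the 4-jet and mu = 6 give E_6.

Type E_{6}, Milnor number mu = 6.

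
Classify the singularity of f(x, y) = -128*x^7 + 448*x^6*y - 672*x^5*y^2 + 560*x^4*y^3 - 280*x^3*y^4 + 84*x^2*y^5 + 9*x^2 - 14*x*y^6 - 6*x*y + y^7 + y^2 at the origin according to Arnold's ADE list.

The Hessian of f at 0 has rank 1. Corank 1: A-series; mu = 6 gives A_6.

A_{6}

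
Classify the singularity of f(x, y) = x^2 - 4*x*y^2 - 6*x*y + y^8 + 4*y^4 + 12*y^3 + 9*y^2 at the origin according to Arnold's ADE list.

A_7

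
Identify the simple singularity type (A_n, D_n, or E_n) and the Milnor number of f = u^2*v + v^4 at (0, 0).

The Hessian of f at 0 has rank 0. Corank 2; j^3 = u^2*v has shape L^2 M (L != M), so D-series; mu = 5 gives D_5.

Type D_{5}, Milnor number mu = 5.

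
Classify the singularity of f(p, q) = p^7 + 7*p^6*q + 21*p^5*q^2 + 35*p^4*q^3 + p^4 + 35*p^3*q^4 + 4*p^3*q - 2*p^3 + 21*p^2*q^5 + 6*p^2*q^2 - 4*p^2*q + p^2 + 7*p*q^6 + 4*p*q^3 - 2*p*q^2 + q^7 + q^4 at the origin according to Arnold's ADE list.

A6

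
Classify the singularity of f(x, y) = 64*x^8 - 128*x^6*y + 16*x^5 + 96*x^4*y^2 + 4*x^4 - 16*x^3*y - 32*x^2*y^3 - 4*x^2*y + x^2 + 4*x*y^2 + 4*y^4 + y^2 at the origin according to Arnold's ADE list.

A_1

The Hessian of f at 0 has rank 2. Corank 0: nondegenerate Morse point, so A_1.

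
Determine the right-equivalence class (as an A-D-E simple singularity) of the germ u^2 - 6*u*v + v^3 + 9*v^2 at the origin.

A_2

The Hessian of f at 0 has rank 1. Corank 1: A-series; mu = 2 gives A_2.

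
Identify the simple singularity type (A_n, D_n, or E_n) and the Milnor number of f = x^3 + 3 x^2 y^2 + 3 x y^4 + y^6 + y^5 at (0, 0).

Type E_8, Milnor number mu = 8.

The Hessian of f at 0 has rank 0. Corank 2; j^3 = x^3 is a perfect cube, so E-series; the 5-jet and mu = 8 give E_8.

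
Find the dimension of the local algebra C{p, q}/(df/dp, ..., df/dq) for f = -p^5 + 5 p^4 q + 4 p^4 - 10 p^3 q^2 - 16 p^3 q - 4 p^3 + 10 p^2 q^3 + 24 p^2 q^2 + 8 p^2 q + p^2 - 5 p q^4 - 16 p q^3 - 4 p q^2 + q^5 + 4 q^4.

4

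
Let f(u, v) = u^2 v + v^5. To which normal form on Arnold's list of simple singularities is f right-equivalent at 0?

D_{6}

The Hessian of f at 0 has rank 0. Corank 2; j^3 = u^2*v has shape L^2 M (L != M), so D-series; mu = 6 gives D_6.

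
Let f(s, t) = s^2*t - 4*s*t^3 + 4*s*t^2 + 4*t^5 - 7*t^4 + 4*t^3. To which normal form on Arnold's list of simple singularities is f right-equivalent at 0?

D5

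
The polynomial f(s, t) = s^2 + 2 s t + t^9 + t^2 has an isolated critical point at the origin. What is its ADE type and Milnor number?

The Hessian of f at 0 is [[2, 2], [2, 2]] with rank 1, so corank 1. A Groebner basis of the Jacobian ideal J(f) in C{s,t} is {t^8, s + t}; counting standard monomials gives mu = 8. Corank 1: A-series; mu = 8 gives A_8.

Type A8, Milnor number mu = 8.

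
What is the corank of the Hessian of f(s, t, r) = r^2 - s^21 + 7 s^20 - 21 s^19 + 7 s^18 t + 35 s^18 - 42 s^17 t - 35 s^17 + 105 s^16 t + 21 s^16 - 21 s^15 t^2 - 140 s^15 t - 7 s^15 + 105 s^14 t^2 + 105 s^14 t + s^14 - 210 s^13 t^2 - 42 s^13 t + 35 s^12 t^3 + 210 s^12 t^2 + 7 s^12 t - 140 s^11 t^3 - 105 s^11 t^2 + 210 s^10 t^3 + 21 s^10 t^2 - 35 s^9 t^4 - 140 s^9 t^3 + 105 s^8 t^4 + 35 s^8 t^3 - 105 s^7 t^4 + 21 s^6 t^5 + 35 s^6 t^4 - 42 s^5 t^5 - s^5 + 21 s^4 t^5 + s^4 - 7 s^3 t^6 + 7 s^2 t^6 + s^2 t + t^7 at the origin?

The Hessian at 0 is [[0, 0, 0], [0, 0, 0], [0, 0, 2]] of rank 1; hence corank 2.

2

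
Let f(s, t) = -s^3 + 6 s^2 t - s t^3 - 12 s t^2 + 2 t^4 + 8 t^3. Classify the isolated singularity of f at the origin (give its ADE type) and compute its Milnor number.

The Hessian of f at 0 has rank 0. Corank 2; j^3 = -(s - 2*t)^3 is a perfect cube, so E-series; the 4-jet and mu = 7 give E_7.

Type E7, Milnor number mu = 7.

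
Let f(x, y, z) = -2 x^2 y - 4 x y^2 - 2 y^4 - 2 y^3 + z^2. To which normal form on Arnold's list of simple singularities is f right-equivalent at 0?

D_5

The Hessian of f at 0 has rank 1. Corank 2; j^3 = -2*y*(x + y)^2 has shape L^2 M (L != M), so D-series; mu = 5 gives D_5.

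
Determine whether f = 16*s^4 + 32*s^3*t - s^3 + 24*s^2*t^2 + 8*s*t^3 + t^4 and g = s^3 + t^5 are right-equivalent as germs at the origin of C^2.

The Hessian of f at 0 has rank 0. Corank 2; j^3 = -s^3 is a perfect cube, so E-series; the 4-jet and mu = 6 give E_6. The Hessian of g at 0 has rank 0. Corank 2; j^3 = s^3 is a perfect cube, so E-series; the 5-jet and mu = 8 give E_8. f is E_6 but g is E_8, hence not right-equivalent.

No.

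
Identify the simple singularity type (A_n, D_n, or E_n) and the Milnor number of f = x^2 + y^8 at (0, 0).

Type A_7, Milnor number mu = 7.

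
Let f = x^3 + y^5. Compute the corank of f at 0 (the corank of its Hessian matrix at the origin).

2

Hessian at 0 has rank 0.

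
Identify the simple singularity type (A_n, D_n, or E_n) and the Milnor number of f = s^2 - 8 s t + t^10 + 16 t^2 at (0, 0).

The Hessian of f at 0 has rank 1. Corank 1: A-series; mu = 9 gives A_9.

Type A_{9}, Milnor number mu = 9.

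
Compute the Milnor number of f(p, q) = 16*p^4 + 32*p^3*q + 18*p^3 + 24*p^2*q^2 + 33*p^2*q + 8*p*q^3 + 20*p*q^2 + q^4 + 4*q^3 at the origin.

The Hessian of f at 0 has rank 0. Corank 2; j^3 = (2*p + q)*(3*p + 2*q)^2 has shape L^2 M (L != M), so D-series; mu = 5 gives D_5.

5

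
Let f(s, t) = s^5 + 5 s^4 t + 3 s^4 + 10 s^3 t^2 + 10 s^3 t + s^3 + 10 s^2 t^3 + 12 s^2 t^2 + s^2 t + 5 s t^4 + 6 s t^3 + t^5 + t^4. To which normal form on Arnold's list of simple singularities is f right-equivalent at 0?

D5

The Hessian of f at 0 is [[0, 0], [0, 0]] with rank 0, so corank 2. A Groebner basis of the Jacobian ideal J(f) in C{s,t} is {s*t^2, -s*t/3 + t^3, s^2 + 4*s*t/3}; counting standard monomials gives mu = 5. Corank 2; j^3 = s^2*(s + t) has shape L^2 M (L != M), so D-series; mu = 5 gives D_5.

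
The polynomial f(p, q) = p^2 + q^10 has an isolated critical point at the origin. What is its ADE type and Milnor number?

Type A_{9}, Milnor number mu = 9.

The Hessian of f at 0 has rank 1. Corank 1: A-series; mu = 9 gives A_9.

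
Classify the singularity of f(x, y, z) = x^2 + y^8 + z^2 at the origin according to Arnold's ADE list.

A_7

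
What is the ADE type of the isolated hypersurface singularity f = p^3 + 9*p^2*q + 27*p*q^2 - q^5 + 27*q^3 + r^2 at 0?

The Hessian of f at 0 is [[0, 0, 0], [0, 0, 0], [0, 0, 2]] with rank 1, so corank 2. A Groebner basis of the Jacobian ideal J(f) in C{p,q,r} is {q^4, p^2 + 6*p*q + 9*q^2, r}; counting standard monomials gives mu = 8. Corank 2; j^3 = (p + 3*q)^3 is a perfect cube, so E-series; the 5-jet and mu = 8 give E_8.

E8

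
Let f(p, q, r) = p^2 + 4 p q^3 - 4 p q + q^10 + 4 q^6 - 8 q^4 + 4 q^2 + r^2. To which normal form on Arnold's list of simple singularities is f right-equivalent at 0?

A9

The Hessian of f at 0 is [[2, -4, 0], [-4, 8, 0], [0, 0, 2]] with rank 2, so corank 1. A Groebner basis of the Jacobian ideal J(f) in C{p,q,r} is {p^3 - 6*p^2*q + 12*p*q^2 + 4*p - 8*q, p/2 + q^3 - q, r}; counting standard monomials gives mu = 9. Corank 1: A-series; mu = 9 gives A_9.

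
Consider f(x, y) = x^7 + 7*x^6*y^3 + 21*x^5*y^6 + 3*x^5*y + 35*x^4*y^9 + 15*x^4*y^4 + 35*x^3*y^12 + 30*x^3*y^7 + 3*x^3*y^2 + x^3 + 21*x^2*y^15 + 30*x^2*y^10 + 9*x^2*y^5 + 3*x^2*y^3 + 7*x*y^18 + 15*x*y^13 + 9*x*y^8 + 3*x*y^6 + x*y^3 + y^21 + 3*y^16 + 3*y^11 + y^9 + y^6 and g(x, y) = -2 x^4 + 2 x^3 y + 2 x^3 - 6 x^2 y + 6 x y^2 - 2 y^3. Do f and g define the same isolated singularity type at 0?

The Hessian of f at 0 has rank 0. Corank 2; j^3 = x^3 is a perfect cube, so E-series; the 4-jet and mu = 7 give E_7. The Hessian of g at 0 has rank 0. Corank 2; j^3 = 2*(x - y)^3 is a perfect cube, so E-series; the 4-jet and mu = 7 give E_7. Both have type E_7, hence right-equivalent.

Yes.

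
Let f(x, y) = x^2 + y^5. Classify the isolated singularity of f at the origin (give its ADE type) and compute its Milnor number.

Type A4, Milnor number mu = 4.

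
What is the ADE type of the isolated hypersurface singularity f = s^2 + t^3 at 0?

The Hessian of f at 0 is [[2, 0], [0, 0]] with rank 1, so corank 1. A Groebner basis of the Jacobian ideal J(f) in C{s,t} is {t^2, s}; counting standard monomials gives mu = 2. Corank 1: A-series; mu = 2 gives A_2.

A2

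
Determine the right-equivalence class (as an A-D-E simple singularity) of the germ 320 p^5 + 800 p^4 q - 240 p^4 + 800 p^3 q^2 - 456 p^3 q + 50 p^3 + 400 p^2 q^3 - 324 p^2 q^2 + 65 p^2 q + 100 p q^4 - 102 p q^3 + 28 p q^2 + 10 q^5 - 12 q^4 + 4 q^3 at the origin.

D6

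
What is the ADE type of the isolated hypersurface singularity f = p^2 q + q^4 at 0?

D_5

The Hessian of f at 0 has rank 0. Corank 2; j^3 = p^2*q has shape L^2 M (L != M), so D-series; mu = 5 gives D_5.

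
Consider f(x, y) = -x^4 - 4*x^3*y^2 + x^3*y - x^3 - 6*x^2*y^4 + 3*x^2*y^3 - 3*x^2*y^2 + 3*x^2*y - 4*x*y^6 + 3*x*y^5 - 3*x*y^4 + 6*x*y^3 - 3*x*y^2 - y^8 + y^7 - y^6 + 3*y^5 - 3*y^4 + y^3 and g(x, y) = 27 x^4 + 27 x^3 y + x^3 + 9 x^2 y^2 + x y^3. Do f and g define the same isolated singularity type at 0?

The Hessian of f at 0 has rank 0. Corank 2; j^3 = -(x - y)^3 is a perfect cube, so E-series; the 4-jet and mu = 7 give E_7. The Hessian of g at 0 has rank 0. Corank 2; j^3 = x^3 is a perfect cube, so E-series; the 4-jet and mu = 7 give E_7. Both have type E_7, hence right-equivalent.

Yes.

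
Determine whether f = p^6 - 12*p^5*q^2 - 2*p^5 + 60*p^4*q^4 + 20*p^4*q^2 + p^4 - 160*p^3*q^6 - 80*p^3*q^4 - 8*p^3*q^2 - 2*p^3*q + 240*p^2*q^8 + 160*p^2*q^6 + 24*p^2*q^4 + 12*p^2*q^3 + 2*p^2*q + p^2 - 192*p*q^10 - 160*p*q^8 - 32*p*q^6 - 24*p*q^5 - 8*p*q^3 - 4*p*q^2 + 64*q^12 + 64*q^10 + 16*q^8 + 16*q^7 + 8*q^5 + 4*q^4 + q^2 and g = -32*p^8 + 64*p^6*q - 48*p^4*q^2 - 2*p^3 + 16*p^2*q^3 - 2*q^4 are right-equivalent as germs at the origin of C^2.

No.

The Hessian of f at 0 has rank 2. Corank 0: nondegenerate Morse point, so A_1. The Hessian of g at 0 has rank 0. Corank 2; j^3 = -2*p^3 is a perfect cube, so E-series; the 4-jet and mu = 6 give E_6. f is A_1 but g is E_6, hence not right-equivalent.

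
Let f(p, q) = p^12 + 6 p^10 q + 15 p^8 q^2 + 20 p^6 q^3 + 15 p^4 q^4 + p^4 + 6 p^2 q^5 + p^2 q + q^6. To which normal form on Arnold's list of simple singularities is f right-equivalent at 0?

D_{7}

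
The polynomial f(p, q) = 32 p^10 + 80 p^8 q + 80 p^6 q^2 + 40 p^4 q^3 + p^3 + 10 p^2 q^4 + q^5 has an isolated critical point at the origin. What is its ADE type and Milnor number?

The Hessian of f at 0 has rank 0. Corank 2; j^3 = p^3 is a perfect cube, so E-series; the 5-jet and mu = 8 give E_8.

Type E8, Milnor number mu = 8.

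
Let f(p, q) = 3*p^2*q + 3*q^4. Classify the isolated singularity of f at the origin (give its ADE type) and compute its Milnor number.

Type D_5, Milnor number mu = 5.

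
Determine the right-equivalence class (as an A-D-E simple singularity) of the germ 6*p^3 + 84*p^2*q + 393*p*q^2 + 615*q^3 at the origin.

D4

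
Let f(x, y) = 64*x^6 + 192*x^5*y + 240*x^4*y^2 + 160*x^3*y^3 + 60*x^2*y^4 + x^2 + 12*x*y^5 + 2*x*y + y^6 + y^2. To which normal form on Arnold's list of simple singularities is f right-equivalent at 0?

A5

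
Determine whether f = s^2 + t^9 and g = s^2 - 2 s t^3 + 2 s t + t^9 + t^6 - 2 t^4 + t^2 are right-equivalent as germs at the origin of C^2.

Yes.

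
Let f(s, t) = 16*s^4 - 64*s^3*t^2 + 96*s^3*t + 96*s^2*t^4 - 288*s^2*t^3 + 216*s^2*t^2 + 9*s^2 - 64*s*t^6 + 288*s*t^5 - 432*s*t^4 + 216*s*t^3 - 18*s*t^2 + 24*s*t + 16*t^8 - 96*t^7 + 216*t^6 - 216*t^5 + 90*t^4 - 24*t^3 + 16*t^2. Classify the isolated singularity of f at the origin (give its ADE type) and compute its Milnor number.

The Hessian of f at 0 is [[18, 24], [24, 32]] with rank 1, so corank 1. A Groebner basis of the Jacobian ideal J(f) in C{s,t} is {s^2 - 16*s/9 - 64*t/27, s*t + 4*s/3 + 16*t/9, -s + t^2 - 4*t/3}; counting standard monomials gives mu = 3. Corank 1: A-series; mu = 3 gives A_3.

Type A3, Milnor number mu = 3.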